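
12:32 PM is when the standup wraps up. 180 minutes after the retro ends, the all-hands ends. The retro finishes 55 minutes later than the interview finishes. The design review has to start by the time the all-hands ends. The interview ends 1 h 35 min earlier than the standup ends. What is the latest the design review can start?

2:52 PM

The interview ends at 12:32 PM − 95 min = 10:57 AM.
The retro ends at 10:57 AM + 55 min = 11:52 AM.
The all-hands ends at 11:52 AM + 180 min = 2:52 PM.
The design review is bounded by the all-hands, so the latest it can start is 2:52 PM.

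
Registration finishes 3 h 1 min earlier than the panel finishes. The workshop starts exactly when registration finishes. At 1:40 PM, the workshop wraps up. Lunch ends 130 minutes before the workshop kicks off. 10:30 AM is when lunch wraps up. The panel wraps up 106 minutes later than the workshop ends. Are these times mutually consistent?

No

The panel ends at 1:40 PM + 106 min = 3:26 PM.
Registration ends at 3:26 PM − 181 min = 12:25 PM.
So the workshop starts at 12:25 PM.
Lunch ends at 12:25 PM − 130 min = 10:15 AM.
But lunch is also said to end at 10:30 AM — a 15-minute conflict.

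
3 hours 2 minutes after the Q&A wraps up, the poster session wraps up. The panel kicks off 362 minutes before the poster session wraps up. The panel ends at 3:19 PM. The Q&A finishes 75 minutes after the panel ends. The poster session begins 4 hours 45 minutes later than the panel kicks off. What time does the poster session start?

6:19 PM

The Q&A ends at 3:19 PM + 75 min = 4:34 PM.
The poster session ends at 4:34 PM + 182 min = 7:36 PM.
The panel starts at 7:36 PM − 362 min = 1:34 PM.
The poster session starts at 1:34 PM + 285 min = 6:19 PM.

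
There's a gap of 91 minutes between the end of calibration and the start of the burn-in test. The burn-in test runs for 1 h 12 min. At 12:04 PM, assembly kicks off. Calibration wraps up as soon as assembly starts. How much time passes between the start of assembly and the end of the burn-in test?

Calibration ends at 12:04 PM.
The burn-in test starts at 12:04 PM + 91 min = 1:35 PM.
The burn-in test ends at 1:35 PM + 72 min = 2:47 PM.
From 12:04 PM to 2:47 PM is 163 minutes.

163 minutes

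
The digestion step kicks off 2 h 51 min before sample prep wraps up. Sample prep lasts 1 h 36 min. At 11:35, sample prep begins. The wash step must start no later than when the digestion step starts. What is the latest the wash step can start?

10:20

Sample prep ends at 11:35 + 96 min = 13:11.
The digestion step starts at 13:11 − 171 min = 10:20.
The wash step is bounded by the digestion step, so the latest it can start is 10:20.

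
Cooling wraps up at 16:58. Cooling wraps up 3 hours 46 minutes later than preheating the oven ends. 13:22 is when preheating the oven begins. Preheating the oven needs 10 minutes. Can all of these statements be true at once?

No

Preheating the oven ends at 13:22 + 10 min = 13:32.
Cooling ends at 13:32 + 226 min = 17:18.
But cooling is also said to end at 16:58 — a 20-minute conflict.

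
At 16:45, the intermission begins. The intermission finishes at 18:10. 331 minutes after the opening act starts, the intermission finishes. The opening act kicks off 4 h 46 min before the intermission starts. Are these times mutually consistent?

No

The opening act starts at 16:45 − 286 min = 11:59.
The intermission ends at 11:59 + 331 min = 17:30.
But the intermission is also said to end at 18:10 — a 40-minute conflict.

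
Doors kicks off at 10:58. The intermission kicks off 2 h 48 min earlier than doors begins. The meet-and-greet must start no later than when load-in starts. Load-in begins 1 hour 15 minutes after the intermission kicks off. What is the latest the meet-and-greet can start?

The intermission starts at 10:58 − 168 min = 08:10.
Load-in starts at 08:10 + 75 min = 09:25.
The meet-and-greet is bounded by load-in, so the latest it can start is 09:25.

09:25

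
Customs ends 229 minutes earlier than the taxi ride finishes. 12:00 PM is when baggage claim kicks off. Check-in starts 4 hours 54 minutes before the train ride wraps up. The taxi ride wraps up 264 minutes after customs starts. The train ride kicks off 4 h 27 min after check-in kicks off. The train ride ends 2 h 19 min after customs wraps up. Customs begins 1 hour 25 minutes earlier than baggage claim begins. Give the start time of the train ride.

1:02 PM

Customs starts at 12:00 PM − 85 min = 10:35 AM.
The taxi ride ends at 10:35 AM + 264 min = 2:59 PM.
Customs ends at 2:59 PM − 229 min = 11:10 AM.
The train ride ends at 11:10 AM + 139 min = 1:29 PM.
Check-in starts at 1:29 PM − 294 min = 8:35 AM.
The train ride starts at 8:35 AM + 267 min = 1:02 PM.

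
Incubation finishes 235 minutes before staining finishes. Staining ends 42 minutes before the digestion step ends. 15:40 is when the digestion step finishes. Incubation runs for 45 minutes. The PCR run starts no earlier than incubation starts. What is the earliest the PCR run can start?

10:18

Staining ends at 15:40 − 42 min = 14:58.
Incubation ends at 14:58 − 235 min = 11:03.
Incubation starts at 11:03 − 45 min = 10:18.
The PCR run is bounded by incubation, so the earliest it can start is 10:18.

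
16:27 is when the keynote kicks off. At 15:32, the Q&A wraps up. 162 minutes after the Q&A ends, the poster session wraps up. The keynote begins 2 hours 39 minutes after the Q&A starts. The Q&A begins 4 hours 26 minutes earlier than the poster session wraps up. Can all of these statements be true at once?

The poster session ends at 15:32 + 162 min = 18:14.
The Q&A starts at 18:14 − 266 min = 13:48.
The keynote starts at 13:48 + 159 min = 16:27.
That matches the stated 16:27, so the schedule is consistent.

Yes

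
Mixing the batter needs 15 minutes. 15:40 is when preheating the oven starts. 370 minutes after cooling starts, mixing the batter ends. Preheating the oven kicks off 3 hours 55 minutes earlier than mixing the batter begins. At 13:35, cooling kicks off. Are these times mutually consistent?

Mixing the batter ends at 13:35 + 370 min = 19:45.
Mixing the batter starts at 19:45 − 15 min = 19:30.
Preheating the oven starts at 19:30 − 235 min = 15:35.
But preheating the oven is also said to start at 15:40 — a 5-minute conflict.

No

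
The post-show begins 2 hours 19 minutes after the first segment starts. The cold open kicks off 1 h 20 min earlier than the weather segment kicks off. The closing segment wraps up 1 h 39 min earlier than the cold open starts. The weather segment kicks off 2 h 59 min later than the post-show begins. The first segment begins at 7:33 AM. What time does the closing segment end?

The post-show starts at 7:33 AM + 139 min = 9:52 AM.
The weather segment starts at 9:52 AM + 179 min = 12:51 PM.
The cold open starts at 12:51 PM − 80 min = 11:31 AM.
The closing segment ends at 11:31 AM − 99 min = 9:52 AM.

9:52 AM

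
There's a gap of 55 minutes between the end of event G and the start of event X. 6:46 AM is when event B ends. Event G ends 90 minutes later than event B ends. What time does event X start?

Event G ends at 6:46 AM + 90 min = 8:16 AM.
Event X starts at 8:16 AM + 55 min = 9:11 AM.

9:11 AM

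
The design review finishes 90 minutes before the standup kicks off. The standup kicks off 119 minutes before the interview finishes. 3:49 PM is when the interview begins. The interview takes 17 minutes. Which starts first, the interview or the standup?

the standup

The interview ends at 3:49 PM + 17 min = 4:06 PM.
The standup starts at 4:06 PM − 119 min = 2:07 PM.
The interview starts at 3:49 PM and the standup starts at 2:07 PM, so the standup is first.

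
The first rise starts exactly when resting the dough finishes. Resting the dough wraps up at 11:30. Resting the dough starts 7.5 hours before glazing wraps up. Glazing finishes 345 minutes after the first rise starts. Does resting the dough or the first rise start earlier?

The first rise starts at 11:30.
Glazing ends at 11:30 + 345 min = 17:15.
Resting the dough starts at 17:15 − 450 min = 09:45.
Resting the dough starts at 09:45 and the first rise starts at 11:30, so resting the dough is first.

resting the dough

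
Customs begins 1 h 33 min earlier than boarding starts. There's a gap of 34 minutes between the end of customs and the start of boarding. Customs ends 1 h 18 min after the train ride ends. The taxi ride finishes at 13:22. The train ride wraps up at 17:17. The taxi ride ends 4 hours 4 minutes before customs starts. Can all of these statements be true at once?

No

Customs ends at 17:17 + 78 min = 18:35.
Boarding starts at 18:35 + 34 min = 19:09.
Customs starts at 19:09 − 93 min = 17:36.
The taxi ride ends at 17:36 − 244 min = 13:32.
But the taxi ride is also said to end at 13:22 — a 10-minute conflict.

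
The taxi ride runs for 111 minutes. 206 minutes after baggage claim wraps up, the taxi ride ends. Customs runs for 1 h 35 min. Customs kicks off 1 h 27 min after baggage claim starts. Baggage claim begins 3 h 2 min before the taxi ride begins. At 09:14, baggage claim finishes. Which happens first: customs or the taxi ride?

customs

The taxi ride ends at 09:14 + 206 min = 12:40.
The taxi ride starts at 12:40 − 111 min = 10:49.
Baggage claim starts at 10:49 − 182 min = 07:47.
Customs starts at 07:47 + 87 min = 09:14.
Customs starts at 09:14 and the taxi ride starts at 10:49, so customs is first.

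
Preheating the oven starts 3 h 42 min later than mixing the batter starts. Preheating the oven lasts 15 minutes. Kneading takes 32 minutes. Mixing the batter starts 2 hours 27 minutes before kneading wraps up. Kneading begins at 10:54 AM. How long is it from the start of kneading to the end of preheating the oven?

Kneading ends at 10:54 AM + 32 min = 11:26 AM.
Mixing the batter starts at 11:26 AM − 147 min = 8:59 AM.
Preheating the oven starts at 8:59 AM + 222 min = 12:41 PM.
Preheating the oven ends at 12:41 PM + 15 min = 12:56 PM.
From 10:54 AM to 12:56 PM is 122 minutes.

122 minutes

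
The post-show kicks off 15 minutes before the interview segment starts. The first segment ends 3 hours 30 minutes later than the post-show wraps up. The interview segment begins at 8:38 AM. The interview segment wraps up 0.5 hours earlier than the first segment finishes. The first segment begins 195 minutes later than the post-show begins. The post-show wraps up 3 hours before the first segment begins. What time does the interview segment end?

The post-show starts at 8:38 AM − 15 min = 8:23 AM.
The first segment starts at 8:23 AM + 195 min = 11:38 AM.
The post-show ends at 11:38 AM − 180 min = 8:38 AM.
The first segment ends at 8:38 AM + 210 min = 12:08 PM.
The interview segment ends at 12:08 PM − 30 min = 11:38 AM.

11:38 AM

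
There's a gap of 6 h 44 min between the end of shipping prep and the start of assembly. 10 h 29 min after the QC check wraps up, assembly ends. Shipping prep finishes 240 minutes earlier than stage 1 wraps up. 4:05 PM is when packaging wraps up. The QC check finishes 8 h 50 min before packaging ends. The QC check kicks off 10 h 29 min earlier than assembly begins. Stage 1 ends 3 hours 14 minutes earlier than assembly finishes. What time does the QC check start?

6:45 AM

The QC check ends at 4:05 PM − 530 min = 7:15 AM.
Assembly ends at 7:15 AM + 629 min = 5:44 PM.
Stage 1 ends at 5:44 PM − 194 min = 2:30 PM.
Shipping prep ends at 2:30 PM − 240 min = 10:30 AM.
Assembly starts at 10:30 AM + 404 min = 5:14 PM.
The QC check starts at 5:14 PM − 629 min = 6:45 AM.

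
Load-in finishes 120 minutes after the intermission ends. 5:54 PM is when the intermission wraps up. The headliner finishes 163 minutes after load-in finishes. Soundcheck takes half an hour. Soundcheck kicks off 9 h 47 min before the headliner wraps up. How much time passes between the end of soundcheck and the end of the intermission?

4 h 34 min

Load-in ends at 5:54 PM + 120 min = 7:54 PM.
The headliner ends at 7:54 PM + 163 min = 10:37 PM.
Soundcheck starts at 10:37 PM − 587 min = 12:50 PM.
Soundcheck ends at 12:50 PM + 30 min = 1:20 PM.
From 1:20 PM to 5:54 PM is 4 h 34 min.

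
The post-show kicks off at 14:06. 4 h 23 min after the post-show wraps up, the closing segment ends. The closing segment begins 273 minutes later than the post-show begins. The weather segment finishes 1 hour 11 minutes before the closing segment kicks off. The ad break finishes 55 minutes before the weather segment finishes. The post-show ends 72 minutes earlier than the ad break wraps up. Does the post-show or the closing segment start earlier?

The closing segment starts at 14:06 + 273 min = 18:39.
The post-show starts at 14:06 and the closing segment starts at 18:39, so the post-show is first.

the post-show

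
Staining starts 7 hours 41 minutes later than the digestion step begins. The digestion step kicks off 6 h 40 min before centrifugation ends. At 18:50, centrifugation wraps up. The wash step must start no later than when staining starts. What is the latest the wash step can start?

19:51

The digestion step starts at 18:50 − 400 min = 12:10.
Staining starts at 12:10 + 461 min = 19:51.
The wash step is bounded by staining, so the latest it can start is 19:51.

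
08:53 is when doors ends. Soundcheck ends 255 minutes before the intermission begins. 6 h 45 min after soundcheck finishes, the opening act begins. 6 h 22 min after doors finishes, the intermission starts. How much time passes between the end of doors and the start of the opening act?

532 minutes

The intermission starts at 08:53 + 382 min = 15:15.
Soundcheck ends at 15:15 − 255 min = 11:00.
The opening act starts at 11:00 + 405 min = 17:45.
From 08:53 to 17:45 is 532 minutes.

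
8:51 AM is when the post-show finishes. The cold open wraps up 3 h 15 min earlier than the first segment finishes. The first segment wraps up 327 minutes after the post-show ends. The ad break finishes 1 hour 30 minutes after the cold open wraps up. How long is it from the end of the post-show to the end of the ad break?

3 hours 42 minutes

The first segment ends at 8:51 AM + 327 min = 2:18 PM.
The cold open ends at 2:18 PM − 195 min = 11:03 AM.
The ad break ends at 11:03 AM + 90 min = 12:33 PM.
From 8:51 AM to 12:33 PM is 3 hours 42 minutes.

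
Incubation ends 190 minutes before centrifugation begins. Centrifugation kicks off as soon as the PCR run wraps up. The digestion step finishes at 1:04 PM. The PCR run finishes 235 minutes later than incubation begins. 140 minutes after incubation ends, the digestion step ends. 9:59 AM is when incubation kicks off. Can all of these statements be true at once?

Yes

The PCR run ends at 9:59 AM + 235 min = 1:54 PM.
So centrifugation starts at 1:54 PM.
Incubation ends at 1:54 PM − 190 min = 10:44 AM.
The digestion step ends at 10:44 AM + 140 min = 1:04 PM.
That matches the stated 1:04 PM, so the schedule is consistent.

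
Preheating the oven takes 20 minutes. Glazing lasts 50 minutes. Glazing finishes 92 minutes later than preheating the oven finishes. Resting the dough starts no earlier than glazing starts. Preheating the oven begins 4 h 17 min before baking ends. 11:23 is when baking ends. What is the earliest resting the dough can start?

08:08

Preheating the oven starts at 11:23 − 257 min = 07:06.
Preheating the oven ends at 07:06 + 20 min = 07:26.
Glazing ends at 07:26 + 92 min = 08:58.
Glazing starts at 08:58 − 50 min = 08:08.
Resting the dough is bounded by glazing, so the earliest it can start is 08:08.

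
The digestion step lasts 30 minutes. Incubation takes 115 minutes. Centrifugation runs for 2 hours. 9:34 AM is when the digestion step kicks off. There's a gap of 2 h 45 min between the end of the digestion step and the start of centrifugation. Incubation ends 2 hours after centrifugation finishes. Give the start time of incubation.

The digestion step ends at 9:34 AM + 30 min = 10:04 AM.
Centrifugation starts at 10:04 AM + 165 min = 12:49 PM.
Centrifugation ends at 12:49 PM + 120 min = 2:49 PM.
Incubation ends at 2:49 PM + 120 min = 4:49 PM.
Incubation starts at 4:49 PM − 115 min = 2:54 PM.

2:54 PM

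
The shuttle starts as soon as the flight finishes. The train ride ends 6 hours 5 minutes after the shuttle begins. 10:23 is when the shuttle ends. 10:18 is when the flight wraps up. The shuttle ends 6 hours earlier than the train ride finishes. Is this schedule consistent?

The shuttle starts at 10:18.
The train ride ends at 10:18 + 365 min = 16:23.
The shuttle ends at 16:23 − 360 min = 10:23.
That matches the stated 10:23, so the schedule is consistent.

Yes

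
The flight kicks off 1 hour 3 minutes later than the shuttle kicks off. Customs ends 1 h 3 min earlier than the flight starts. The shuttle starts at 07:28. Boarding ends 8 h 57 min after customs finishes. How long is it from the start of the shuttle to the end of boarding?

The flight starts at 07:28 + 63 min = 08:31.
Customs ends at 08:31 − 63 min = 07:28.
Boarding ends at 07:28 + 537 min = 16:25.
From 07:28 to 16:25 is 537 minutes.

537 minutes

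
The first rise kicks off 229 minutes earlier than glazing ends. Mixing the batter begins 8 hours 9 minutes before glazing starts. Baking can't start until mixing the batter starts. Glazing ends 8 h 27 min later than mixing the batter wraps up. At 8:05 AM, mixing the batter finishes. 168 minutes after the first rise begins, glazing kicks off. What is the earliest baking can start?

7:22 AM

Glazing ends at 8:05 AM + 507 min = 4:32 PM.
The first rise starts at 4:32 PM − 229 min = 12:43 PM.
Glazing starts at 12:43 PM + 168 min = 3:31 PM.
Mixing the batter starts at 3:31 PM − 489 min = 7:22 AM.
Baking is bounded by mixing the batter, so the earliest it can start is 7:22 AM.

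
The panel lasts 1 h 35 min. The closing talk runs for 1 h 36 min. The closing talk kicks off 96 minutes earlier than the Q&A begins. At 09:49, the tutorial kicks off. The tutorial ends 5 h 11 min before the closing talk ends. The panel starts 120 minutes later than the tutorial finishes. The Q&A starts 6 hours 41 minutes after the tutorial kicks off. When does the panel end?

The Q&A starts at 09:49 + 401 min = 16:30.
The closing talk starts at 16:30 − 96 min = 14:54.
The closing talk ends at 14:54 + 96 min = 16:30.
The tutorial ends at 16:30 − 311 min = 11:19.
The panel starts at 11:19 + 120 min = 13:19.
The panel ends at 13:19 + 95 min = 14:54.

14:54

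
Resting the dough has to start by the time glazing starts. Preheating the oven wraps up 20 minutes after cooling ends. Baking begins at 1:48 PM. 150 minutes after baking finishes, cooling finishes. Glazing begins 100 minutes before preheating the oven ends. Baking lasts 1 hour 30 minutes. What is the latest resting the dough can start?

Baking ends at 1:48 PM + 90 min = 3:18 PM.
Cooling ends at 3:18 PM + 150 min = 5:48 PM.
Preheating the oven ends at 5:48 PM + 20 min = 6:08 PM.
Glazing starts at 6:08 PM − 100 min = 4:28 PM.
Resting the dough is bounded by glazing, so the latest it can start is 4:28 PM.

4:28 PM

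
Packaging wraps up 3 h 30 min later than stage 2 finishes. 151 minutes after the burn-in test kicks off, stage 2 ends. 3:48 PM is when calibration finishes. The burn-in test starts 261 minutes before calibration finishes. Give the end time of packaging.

The burn-in test starts at 3:48 PM − 261 min = 11:27 AM.
Stage 2 ends at 11:27 AM + 151 min = 1:58 PM.
Packaging ends at 1:58 PM + 210 min = 5:28 PM.

5:28 PM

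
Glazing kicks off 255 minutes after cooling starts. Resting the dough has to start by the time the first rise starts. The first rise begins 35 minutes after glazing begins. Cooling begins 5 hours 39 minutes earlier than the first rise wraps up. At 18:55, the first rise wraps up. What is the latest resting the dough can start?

Cooling starts at 18:55 − 339 min = 13:16.
Glazing starts at 13:16 + 255 min = 17:31.
The first rise starts at 17:31 + 35 min = 18:06.
Resting the dough is bounded by the first rise, so the latest it can start is 18:06.

18:06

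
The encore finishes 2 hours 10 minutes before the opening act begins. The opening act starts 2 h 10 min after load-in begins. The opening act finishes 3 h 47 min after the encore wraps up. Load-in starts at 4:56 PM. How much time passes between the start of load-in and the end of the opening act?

The opening act starts at 4:56 PM + 130 min = 7:06 PM.
The encore ends at 7:06 PM − 130 min = 4:56 PM.
The opening act ends at 4:56 PM + 227 min = 8:43 PM.
From 4:56 PM to 8:43 PM is 227 minutes.

227 minutes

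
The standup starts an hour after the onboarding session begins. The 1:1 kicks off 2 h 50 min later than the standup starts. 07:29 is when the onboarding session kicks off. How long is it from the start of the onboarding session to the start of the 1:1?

The standup starts at 07:29 + 60 min = 08:29.
The 1:1 starts at 08:29 + 170 min = 11:19.
From 07:29 to 11:19 is 230 minutes.

230 minutes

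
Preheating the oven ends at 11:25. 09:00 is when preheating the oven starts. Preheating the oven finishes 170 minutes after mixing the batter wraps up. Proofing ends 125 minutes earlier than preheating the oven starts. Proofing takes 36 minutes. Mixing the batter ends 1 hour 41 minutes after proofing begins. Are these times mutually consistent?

No

Proofing ends at 09:00 − 125 min = 06:55.
Proofing starts at 06:55 − 36 min = 06:19.
Mixing the batter ends at 06:19 + 101 min = 08:00.
Preheating the oven ends at 08:00 + 170 min = 10:50.
But preheating the oven is also said to end at 11:25 — a 35-minute conflict.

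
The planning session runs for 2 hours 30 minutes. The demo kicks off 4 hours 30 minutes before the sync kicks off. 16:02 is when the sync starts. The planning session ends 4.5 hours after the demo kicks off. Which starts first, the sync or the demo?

The demo starts at 16:02 − 270 min = 11:32.
The sync starts at 16:02 and the demo starts at 11:32, so the demo is first.

the demo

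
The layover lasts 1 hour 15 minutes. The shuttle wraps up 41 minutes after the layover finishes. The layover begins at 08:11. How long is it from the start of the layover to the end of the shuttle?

1 hour 56 minutes

The layover ends at 08:11 + 75 min = 09:26.
The shuttle ends at 09:26 + 41 min = 10:07.
From 08:11 to 10:07 is 1 hour 56 minutes.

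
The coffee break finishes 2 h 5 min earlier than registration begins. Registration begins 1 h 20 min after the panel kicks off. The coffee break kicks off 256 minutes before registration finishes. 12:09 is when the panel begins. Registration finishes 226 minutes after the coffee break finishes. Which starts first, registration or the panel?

Registration starts at 12:09 + 80 min = 13:29.
Registration starts at 13:29 and the panel starts at 12:09, so the panel is first.

the panel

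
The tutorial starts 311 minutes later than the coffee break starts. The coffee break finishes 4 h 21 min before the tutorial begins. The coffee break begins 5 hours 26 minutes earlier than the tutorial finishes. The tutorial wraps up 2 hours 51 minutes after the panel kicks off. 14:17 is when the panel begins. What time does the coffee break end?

The tutorial ends at 14:17 + 171 min = 17:08.
The coffee break starts at 17:08 − 326 min = 11:42.
The tutorial starts at 11:42 + 311 min = 16:53.
The coffee break ends at 16:53 − 261 min = 12:32.

12:32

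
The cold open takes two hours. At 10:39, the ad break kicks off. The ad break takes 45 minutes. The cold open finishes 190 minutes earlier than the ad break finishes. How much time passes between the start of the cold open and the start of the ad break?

4 hours 25 minutes

The ad break ends at 10:39 + 45 min = 11:24.
The cold open ends at 11:24 − 190 min = 08:14.
The cold open starts at 08:14 − 120 min = 06:14.
From 06:14 to 10:39 is 4 hours 25 minutes.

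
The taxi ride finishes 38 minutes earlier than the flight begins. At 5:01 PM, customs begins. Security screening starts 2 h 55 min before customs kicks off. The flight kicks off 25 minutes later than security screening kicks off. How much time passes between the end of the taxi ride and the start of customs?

3 hours 8 minutes

Security screening starts at 5:01 PM − 175 min = 2:06 PM.
The flight starts at 2:06 PM + 25 min = 2:31 PM.
The taxi ride ends at 2:31 PM − 38 min = 1:53 PM.
From 1:53 PM to 5:01 PM is 3 hours 8 minutes.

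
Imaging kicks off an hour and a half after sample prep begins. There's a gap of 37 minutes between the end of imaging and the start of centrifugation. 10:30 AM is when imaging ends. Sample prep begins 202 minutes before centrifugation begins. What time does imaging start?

Centrifugation starts at 10:30 AM + 37 min = 11:07 AM.
Sample prep starts at 11:07 AM − 202 min = 7:45 AM.
Imaging starts at 7:45 AM + 90 min = 9:15 AM.

9:15 AM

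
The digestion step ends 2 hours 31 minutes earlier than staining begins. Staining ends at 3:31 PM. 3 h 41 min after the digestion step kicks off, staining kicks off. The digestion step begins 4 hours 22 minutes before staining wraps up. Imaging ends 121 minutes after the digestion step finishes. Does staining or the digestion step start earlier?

The digestion step starts at 3:31 PM − 262 min = 11:09 AM.
Staining starts at 11:09 AM + 221 min = 2:50 PM.
Staining starts at 2:50 PM and the digestion step starts at 11:09 AM, so the digestion step is first.

the digestion step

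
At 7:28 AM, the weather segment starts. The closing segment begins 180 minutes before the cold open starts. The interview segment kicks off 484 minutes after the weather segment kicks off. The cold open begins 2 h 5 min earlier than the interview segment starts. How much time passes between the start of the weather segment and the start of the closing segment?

The interview segment starts at 7:28 AM + 484 min = 3:32 PM.
The cold open starts at 3:32 PM − 125 min = 1:27 PM.
The closing segment starts at 1:27 PM − 180 min = 10:27 AM.
From 7:28 AM to 10:27 AM is 2 hours 59 minutes.

2 hours 59 minutes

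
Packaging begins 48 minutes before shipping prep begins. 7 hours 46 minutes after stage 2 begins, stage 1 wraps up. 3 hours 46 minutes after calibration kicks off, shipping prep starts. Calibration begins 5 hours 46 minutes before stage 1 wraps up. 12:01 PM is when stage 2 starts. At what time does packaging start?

Stage 1 ends at 12:01 PM + 466 min = 7:47 PM.
Calibration starts at 7:47 PM − 346 min = 2:01 PM.
Shipping prep starts at 2:01 PM + 226 min = 5:47 PM.
Packaging starts at 5:47 PM − 48 min = 4:59 PM.

4:59 PM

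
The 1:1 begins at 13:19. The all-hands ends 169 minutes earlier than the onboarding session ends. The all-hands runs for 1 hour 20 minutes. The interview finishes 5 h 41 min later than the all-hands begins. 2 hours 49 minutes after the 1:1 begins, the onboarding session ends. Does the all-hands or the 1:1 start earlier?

The onboarding session ends at 13:19 + 169 min = 16:08.
The all-hands ends at 16:08 − 169 min = 13:19.
The all-hands starts at 13:19 − 80 min = 11:59.
The all-hands starts at 11:59 and the 1:1 starts at 13:19, so the all-hands is first.

the all-hands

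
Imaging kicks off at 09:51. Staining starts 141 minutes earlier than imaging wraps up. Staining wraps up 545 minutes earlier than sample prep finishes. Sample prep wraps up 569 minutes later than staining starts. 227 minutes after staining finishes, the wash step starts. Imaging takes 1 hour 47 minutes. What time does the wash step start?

13:28

Imaging ends at 09:51 + 107 min = 11:38.
Staining starts at 11:38 − 141 min = 09:17.
Sample prep ends at 09:17 + 569 min = 18:46.
Staining ends at 18:46 − 545 min = 09:41.
The wash step starts at 09:41 + 227 min = 13:28.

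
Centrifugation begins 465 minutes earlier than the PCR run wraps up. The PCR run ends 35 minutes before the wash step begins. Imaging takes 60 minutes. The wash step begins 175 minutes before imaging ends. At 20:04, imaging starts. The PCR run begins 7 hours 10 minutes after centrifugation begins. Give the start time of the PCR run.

Imaging ends at 20:04 + 60 min = 21:04.
The wash step starts at 21:04 − 175 min = 18:09.
The PCR run ends at 18:09 − 35 min = 17:34.
Centrifugation starts at 17:34 − 465 min = 09:49.
The PCR run starts at 09:49 + 430 min = 16:59.

16:59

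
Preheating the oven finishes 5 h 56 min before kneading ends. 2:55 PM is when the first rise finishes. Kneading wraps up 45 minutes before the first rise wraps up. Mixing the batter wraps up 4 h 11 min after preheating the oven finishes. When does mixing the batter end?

Kneading ends at 2:55 PM − 45 min = 2:10 PM.
Preheating the oven ends at 2:10 PM − 356 min = 8:14 AM.
Mixing the batter ends at 8:14 AM + 251 min = 12:25 PM.

12:25 PM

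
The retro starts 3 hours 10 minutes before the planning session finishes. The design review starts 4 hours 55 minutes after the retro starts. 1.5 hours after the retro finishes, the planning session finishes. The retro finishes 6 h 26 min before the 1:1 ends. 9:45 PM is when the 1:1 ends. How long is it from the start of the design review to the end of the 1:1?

3 h 11 min

The retro ends at 9:45 PM − 386 min = 3:19 PM.
The planning session ends at 3:19 PM + 90 min = 4:49 PM.
The retro starts at 4:49 PM − 190 min = 1:39 PM.
The design review starts at 1:39 PM + 295 min = 6:34 PM.
From 6:34 PM to 9:45 PM is 3 h 11 min.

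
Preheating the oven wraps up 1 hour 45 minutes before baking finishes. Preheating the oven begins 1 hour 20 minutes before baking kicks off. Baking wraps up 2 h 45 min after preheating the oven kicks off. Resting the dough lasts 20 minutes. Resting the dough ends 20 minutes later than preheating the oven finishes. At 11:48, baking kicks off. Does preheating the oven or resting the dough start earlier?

Preheating the oven starts at 11:48 − 80 min = 10:28.
Baking ends at 10:28 + 165 min = 13:13.
Preheating the oven ends at 13:13 − 105 min = 11:28.
Resting the dough ends at 11:28 + 20 min = 11:48.
Resting the dough starts at 11:48 − 20 min = 11:28.
Preheating the oven starts at 10:28 and resting the dough starts at 11:28, so preheating the oven is first.

preheating the oven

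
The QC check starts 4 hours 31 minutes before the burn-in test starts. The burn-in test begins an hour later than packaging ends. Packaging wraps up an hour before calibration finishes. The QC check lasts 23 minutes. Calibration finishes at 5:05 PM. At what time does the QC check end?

12:57 PM

Packaging ends at 5:05 PM − 60 min = 4:05 PM.
The burn-in test starts at 4:05 PM + 60 min = 5:05 PM.
The QC check starts at 5:05 PM − 271 min = 12:34 PM.
The QC check ends at 12:34 PM + 23 min = 12:57 PM.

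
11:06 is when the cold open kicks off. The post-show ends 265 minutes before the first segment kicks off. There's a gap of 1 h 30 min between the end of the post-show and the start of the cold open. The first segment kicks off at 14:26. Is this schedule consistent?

No

The post-show ends at 14:26 − 265 min = 10:01.
The cold open starts at 10:01 + 90 min = 11:31.
But the cold open is also said to start at 11:06 — a 25-minute conflict.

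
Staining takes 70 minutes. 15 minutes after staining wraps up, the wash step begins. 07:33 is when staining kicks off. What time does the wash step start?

Staining ends at 07:33 + 70 min = 08:43.
The wash step starts at 08:43 + 15 min = 08:58.

08:58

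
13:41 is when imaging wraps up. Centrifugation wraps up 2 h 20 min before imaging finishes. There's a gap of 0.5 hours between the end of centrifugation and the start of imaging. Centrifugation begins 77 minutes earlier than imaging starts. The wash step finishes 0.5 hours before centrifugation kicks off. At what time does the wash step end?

Centrifugation ends at 13:41 − 140 min = 11:21.
Imaging starts at 11:21 + 30 min = 11:51.
Centrifugation starts at 11:51 − 77 min = 10:34.
The wash step ends at 10:34 − 30 min = 10:04.

10:04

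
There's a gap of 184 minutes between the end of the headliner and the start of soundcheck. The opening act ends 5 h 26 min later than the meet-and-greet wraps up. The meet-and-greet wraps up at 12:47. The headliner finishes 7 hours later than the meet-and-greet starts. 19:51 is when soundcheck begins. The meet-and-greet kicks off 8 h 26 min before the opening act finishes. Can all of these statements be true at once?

Yes

The opening act ends at 12:47 + 326 min = 18:13.
The meet-and-greet starts at 18:13 − 506 min = 09:47.
The headliner ends at 09:47 + 420 min = 16:47.
Soundcheck starts at 16:47 + 184 min = 19:51.
That matches the stated 19:51, so the schedule is consistent.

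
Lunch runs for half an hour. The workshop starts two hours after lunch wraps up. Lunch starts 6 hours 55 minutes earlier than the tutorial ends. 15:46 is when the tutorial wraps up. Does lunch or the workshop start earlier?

lunch

Lunch starts at 15:46 − 415 min = 08:51.
Lunch ends at 08:51 + 30 min = 09:21.
The workshop starts at 09:21 + 120 min = 11:21.
Lunch starts at 08:51 and the workshop starts at 11:21, so lunch is first.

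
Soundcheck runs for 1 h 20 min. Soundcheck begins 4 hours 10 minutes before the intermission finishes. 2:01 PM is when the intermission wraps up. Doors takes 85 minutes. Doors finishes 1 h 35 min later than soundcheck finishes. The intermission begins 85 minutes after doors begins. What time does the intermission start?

Soundcheck starts at 2:01 PM − 250 min = 9:51 AM.
Soundcheck ends at 9:51 AM + 80 min = 11:11 AM.
Doors ends at 11:11 AM + 95 min = 12:46 PM.
Doors starts at 12:46 PM − 85 min = 11:21 AM.
The intermission starts at 11:21 AM + 85 min = 12:46 PM.

12:46 PM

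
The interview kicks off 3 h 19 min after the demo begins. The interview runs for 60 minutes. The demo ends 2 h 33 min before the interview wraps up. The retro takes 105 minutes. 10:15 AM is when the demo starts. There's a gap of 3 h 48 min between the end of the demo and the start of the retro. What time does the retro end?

The interview starts at 10:15 AM + 199 min = 1:34 PM.
The interview ends at 1:34 PM + 60 min = 2:34 PM.
The demo ends at 2:34 PM − 153 min = 12:01 PM.
The retro starts at 12:01 PM + 228 min = 3:49 PM.
The retro ends at 3:49 PM + 105 min = 5:34 PM.

5:34 PM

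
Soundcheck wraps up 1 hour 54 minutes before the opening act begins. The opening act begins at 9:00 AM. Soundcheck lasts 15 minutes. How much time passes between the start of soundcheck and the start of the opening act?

Soundcheck ends at 9:00 AM − 114 min = 7:06 AM.
Soundcheck starts at 7:06 AM − 15 min = 6:51 AM.
From 6:51 AM to 9:00 AM is 2 hours 9 minutes.

2 hours 9 minutes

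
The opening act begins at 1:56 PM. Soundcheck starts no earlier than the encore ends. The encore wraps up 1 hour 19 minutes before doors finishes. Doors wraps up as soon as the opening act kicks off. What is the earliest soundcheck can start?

12:37 PM

Doors ends at 1:56 PM.
The encore ends at 1:56 PM − 79 min = 12:37 PM.
Soundcheck is bounded by the encore, so the earliest it can start is 12:37 PM.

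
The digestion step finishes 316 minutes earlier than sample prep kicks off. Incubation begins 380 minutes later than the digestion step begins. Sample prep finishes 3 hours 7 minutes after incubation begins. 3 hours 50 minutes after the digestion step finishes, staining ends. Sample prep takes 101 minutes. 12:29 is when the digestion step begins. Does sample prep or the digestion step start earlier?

the digestion step

Incubation starts at 12:29 + 380 min = 18:49.
Sample prep ends at 18:49 + 187 min = 21:56.
Sample prep starts at 21:56 − 101 min = 20:15.
Sample prep starts at 20:15 and the digestion step starts at 12:29, so the digestion step is first.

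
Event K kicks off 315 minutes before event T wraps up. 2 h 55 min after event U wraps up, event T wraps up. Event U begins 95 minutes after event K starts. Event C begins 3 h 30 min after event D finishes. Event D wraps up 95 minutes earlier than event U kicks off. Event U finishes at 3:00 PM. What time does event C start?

Event T ends at 3:00 PM + 175 min = 5:55 PM.
Event K starts at 5:55 PM − 315 min = 12:40 PM.
Event U starts at 12:40 PM + 95 min = 2:15 PM.
Event D ends at 2:15 PM − 95 min = 12:40 PM.
Event C starts at 12:40 PM + 210 min = 4:10 PM.

4:10 PM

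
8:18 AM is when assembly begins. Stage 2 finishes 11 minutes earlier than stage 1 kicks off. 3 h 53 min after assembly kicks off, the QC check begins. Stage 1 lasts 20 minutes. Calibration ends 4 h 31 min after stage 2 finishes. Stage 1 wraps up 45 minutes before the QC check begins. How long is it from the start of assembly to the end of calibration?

The QC check starts at 8:18 AM + 233 min = 12:11 PM.
Stage 1 ends at 12:11 PM − 45 min = 11:26 AM.
Stage 1 starts at 11:26 AM − 20 min = 11:06 AM.
Stage 2 ends at 11:06 AM − 11 min = 10:55 AM.
Calibration ends at 10:55 AM + 271 min = 3:26 PM.
From 8:18 AM to 3:26 PM is 428 minutes.

428 minutes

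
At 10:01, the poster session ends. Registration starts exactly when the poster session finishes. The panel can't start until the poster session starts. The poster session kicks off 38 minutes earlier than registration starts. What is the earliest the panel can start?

Registration starts at 10:01.
The poster session starts at 10:01 − 38 min = 09:23.
The panel is bounded by the poster session, so the earliest it can start is 09:23.

09:23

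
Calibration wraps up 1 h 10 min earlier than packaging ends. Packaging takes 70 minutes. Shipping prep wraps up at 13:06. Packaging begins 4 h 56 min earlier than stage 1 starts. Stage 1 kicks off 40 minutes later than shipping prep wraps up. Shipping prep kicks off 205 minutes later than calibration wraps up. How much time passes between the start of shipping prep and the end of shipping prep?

51 minutes

Stage 1 starts at 13:06 + 40 min = 13:46.
Packaging starts at 13:46 − 296 min = 08:50.
Packaging ends at 08:50 + 70 min = 10:00.
Calibration ends at 10:00 − 70 min = 08:50.
Shipping prep starts at 08:50 + 205 min = 12:15.
From 12:15 to 13:06 is 51 minutes.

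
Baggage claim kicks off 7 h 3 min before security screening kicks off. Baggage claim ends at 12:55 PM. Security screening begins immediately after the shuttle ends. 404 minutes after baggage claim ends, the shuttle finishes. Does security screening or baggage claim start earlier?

The shuttle ends at 12:55 PM + 404 min = 7:39 PM.
So security screening starts at 7:39 PM.
Baggage claim starts at 7:39 PM − 423 min = 12:36 PM.
Security screening starts at 7:39 PM and baggage claim starts at 12:36 PM, so baggage claim is first.

baggage claim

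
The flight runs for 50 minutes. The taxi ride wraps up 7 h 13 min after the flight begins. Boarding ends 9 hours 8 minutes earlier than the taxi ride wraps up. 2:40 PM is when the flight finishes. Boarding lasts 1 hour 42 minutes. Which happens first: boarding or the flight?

boarding

The flight starts at 2:40 PM − 50 min = 1:50 PM.
The taxi ride ends at 1:50 PM + 433 min = 9:03 PM.
Boarding ends at 9:03 PM − 548 min = 11:55 AM.
Boarding starts at 11:55 AM − 102 min = 10:13 AM.
Boarding starts at 10:13 AM and the flight starts at 1:50 PM, so boarding is first.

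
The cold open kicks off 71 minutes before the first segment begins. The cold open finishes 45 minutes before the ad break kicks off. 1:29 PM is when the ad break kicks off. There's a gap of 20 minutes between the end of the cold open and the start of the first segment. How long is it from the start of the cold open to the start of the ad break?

96 minutes

The cold open ends at 1:29 PM − 45 min = 12:44 PM.
The first segment starts at 12:44 PM + 20 min = 1:04 PM.
The cold open starts at 1:04 PM − 71 min = 11:53 AM.
From 11:53 AM to 1:29 PM is 96 minutes.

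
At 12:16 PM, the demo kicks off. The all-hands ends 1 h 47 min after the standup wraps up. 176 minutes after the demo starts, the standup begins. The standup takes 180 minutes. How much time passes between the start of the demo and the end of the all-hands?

7 h 43 min

The standup starts at 12:16 PM + 176 min = 3:12 PM.
The standup ends at 3:12 PM + 180 min = 6:12 PM.
The all-hands ends at 6:12 PM + 107 min = 7:59 PM.
From 12:16 PM to 7:59 PM is 7 h 43 min.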